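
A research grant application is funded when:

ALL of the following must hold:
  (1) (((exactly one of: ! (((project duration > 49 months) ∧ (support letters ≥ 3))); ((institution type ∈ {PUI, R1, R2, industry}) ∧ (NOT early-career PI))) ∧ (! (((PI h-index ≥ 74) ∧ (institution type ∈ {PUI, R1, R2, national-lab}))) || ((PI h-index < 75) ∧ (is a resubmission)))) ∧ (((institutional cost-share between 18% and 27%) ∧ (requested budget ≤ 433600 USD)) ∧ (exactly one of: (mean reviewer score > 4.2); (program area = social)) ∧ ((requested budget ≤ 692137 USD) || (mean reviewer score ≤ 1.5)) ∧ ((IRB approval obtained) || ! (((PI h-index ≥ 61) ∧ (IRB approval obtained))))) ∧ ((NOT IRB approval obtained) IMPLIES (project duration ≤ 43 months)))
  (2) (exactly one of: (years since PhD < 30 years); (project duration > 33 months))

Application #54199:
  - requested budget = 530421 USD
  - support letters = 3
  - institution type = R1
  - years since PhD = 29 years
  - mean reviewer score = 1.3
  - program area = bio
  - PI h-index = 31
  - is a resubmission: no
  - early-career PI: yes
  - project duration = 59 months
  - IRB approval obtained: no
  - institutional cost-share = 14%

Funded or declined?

Declined

Atomic conditions:
  project duration > 49 months: 59 > 49 is true
  support letters ≥ 3: 3 ≥ 3 is true
  institution type ∈ {PUI, R1, R2, industry}: R1 is in the set → true
  NOT early-career PI: yes → false
  PI h-index ≥ 74: 31 ≥ 74 is false
  institution type ∈ {PUI, R1, R2, national-lab}: R1 is in the set → true
  PI h-index < 75: 31 < 75 is true
  is a resubmission: no → false
  institutional cost-share between 18% and 27%: 14 in [18, 27] is false
  requested budget ≤ 433600 USD: 530421 ≤ 433600 is false
  mean reviewer score > 4.2: 1.3 > 4.2 is false
  program area = social: bio == social is false
  requested budget ≤ 692137 USD: 530421 ≤ 692137 is true
  mean reviewer score ≤ 1.5: 1.3 ≤ 1.5 is true
  IRB approval obtained: no → false
  PI h-index ≥ 61: 31 ≥ 61 is false
  NOT IRB approval obtained: no → true
  project duration ≤ 43 months: 59 ≤ 43 is false
  years since PhD < 30 years: 29 < 30 is true
  project duration > 33 months: 59 > 33 is true
Combine:
[1.1.1.1.1] true AND true = true
[1.1.1.1] NOT true = false
[1.1.1.2] true AND false = false
[1.1.1] exactly-one(false, false) = false
[1.1.2.1.1] false AND true = false
[1.1.2.1] NOT false = true
[1.1.2.2] true AND false = false
[1.1.2] true OR false = true
[1.1] false AND true = false
[1.2.1] false AND false = false
[1.2.2] exactly-one(false, false) = false
[1.2.3] true OR true = true
[1.2.4.2.1] false AND false = false
[1.2.4.2] NOT false = true
[1.2.4] false OR true = true
[1.2] false AND false AND true AND true = false
[1.3] true → false = false
[1] false AND false AND false = false
[2] exactly-one(true, true) = false
[root] false AND false = false
Overall: false → declined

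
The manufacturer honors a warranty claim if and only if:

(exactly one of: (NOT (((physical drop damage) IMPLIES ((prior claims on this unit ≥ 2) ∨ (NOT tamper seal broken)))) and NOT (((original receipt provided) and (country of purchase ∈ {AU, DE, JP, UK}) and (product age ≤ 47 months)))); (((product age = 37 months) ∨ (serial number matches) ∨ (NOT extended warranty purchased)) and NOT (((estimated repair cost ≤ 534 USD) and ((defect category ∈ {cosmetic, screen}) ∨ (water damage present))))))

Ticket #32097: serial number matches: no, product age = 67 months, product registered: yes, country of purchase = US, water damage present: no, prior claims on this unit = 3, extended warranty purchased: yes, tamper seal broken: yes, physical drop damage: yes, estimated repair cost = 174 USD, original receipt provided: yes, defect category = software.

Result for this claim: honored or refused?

Refused

Atomic conditions:
  physical drop damage: yes → true
  prior claims on this unit ≥ 2: 3 ≥ 2 is true
  NOT tamper seal broken: yes → false
  original receipt provided: yes → true
  country of purchase ∈ {AU, DE, JP, UK}: US is not in the set → false
  product age ≤ 47 months: 67 ≤ 47 is false
  product age = 37 months: 67 == 37 is false
  serial number matches: no → false
  NOT extended warranty purchased: yes → false
  estimated repair cost ≤ 534 USD: 174 ≤ 534 is true
  defect category ∈ {cosmetic, screen}: software is not in the set → false
  water damage present: no → false
Combine:
[1.1.1.2] true OR false = true
[1.1.1] true → true = true
[1.1] NOT true = false
[1.2.1] true AND false AND false = false
[1.2] NOT false = true
[1] false AND true = false
[2.1] false OR false OR false = false
[2.2.1.2] false OR false = false
[2.2.1] true AND false = false
[2.2] NOT false = true
[2] false AND true = false
[root] exactly-one(false, false) = false
Overall: false → refused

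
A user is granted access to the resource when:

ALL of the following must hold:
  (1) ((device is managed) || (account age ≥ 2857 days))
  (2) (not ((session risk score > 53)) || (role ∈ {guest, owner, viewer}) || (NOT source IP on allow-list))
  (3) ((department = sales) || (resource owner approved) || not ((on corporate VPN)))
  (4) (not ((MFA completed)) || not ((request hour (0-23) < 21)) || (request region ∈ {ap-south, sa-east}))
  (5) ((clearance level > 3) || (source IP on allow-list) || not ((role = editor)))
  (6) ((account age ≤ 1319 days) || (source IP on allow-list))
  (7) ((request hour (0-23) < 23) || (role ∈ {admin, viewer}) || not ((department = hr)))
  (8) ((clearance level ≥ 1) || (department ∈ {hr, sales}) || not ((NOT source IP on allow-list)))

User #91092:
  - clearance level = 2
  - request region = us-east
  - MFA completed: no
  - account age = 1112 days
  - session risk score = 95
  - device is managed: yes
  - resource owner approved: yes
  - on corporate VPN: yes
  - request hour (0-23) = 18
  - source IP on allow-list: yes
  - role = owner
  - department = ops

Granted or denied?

Atomic conditions:
  device is managed: yes → true
  account age ≥ 2857 days: 1112 ≥ 2857 is false
  session risk score > 53: 95 > 53 is true
  role ∈ {guest, owner, viewer}: owner is in the set → true
  NOT source IP on allow-list: yes → false
  department = sales: ops == sales is false
  resource owner approved: yes → true
  on corporate VPN: yes → true
  MFA completed: no → false
  request hour (0-23) < 21: 18 < 21 is true
  request region ∈ {ap-south, sa-east}: us-east is not in the set → false
  clearance level > 3: 2 > 3 is false
  source IP on allow-list: yes → true
  role = editor: owner == editor is false
  account age ≤ 1319 days: 1112 ≤ 1319 is true
  request hour (0-23) < 23: 18 < 23 is true
  role ∈ {admin, viewer}: owner is not in the set → false
  department = hr: ops == hr is false
  clearance level ≥ 1: 2 ≥ 1 is true
  department ∈ {hr, sales}: ops is not in the set → false
Combine:
[1] true OR false = true
[2.1] NOT true = false
[2] false OR true OR false = true
[3.3] NOT true = false
[3] false OR true OR false = true
[4.1] NOT false = true
[4.2] NOT true = false
[4] true OR false OR false = true
[5.3] NOT false = true
[5] false OR true OR true = true
[6] true OR true = true
[7.3] NOT false = true
[7] true OR false OR true = true
[8.3] NOT false = true
[8] true OR false OR true = true
[root] true AND true AND true AND true AND true AND true AND true AND true = true
Overall: true → granted

Granted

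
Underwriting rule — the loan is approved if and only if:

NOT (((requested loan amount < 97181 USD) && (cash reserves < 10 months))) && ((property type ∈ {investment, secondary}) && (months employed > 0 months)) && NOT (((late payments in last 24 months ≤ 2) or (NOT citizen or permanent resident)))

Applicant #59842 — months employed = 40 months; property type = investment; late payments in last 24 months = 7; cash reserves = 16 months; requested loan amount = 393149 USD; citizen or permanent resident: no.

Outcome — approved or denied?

Atomic conditions:
  requested loan amount < 97181 USD: 393149 < 97181 is false
  cash reserves < 10 months: 16 < 10 is false
  property type ∈ {investment, secondary}: investment is in the set → true
  months employed > 0 months: 40 > 0 is true
  late payments in last 24 months ≤ 2: 7 ≤ 2 is false
  NOT citizen or permanent resident: no → true
Combine:
[1.1] false AND false = false
[1] NOT false = true
[2] true AND true = true
[3.1] false OR true = true
[3] NOT true = false
[root] true AND true AND false = false
Overall: false → denied

Denied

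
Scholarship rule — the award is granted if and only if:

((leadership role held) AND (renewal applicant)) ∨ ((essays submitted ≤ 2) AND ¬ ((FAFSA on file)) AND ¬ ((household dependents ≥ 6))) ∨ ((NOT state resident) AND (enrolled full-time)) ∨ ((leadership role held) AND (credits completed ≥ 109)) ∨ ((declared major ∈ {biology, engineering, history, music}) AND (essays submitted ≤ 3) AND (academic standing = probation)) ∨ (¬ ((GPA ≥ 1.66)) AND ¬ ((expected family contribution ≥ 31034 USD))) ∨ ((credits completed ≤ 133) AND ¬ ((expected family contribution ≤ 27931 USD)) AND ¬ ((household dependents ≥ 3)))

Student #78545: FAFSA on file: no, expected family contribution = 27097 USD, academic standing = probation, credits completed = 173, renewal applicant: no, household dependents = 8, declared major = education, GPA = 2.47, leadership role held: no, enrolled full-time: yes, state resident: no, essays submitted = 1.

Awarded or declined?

Awarded

Atomic conditions:
  leadership role held: no → false
  renewal applicant: no → false
  essays submitted ≤ 2: 1 ≤ 2 is true
  FAFSA on file: no → false
  household dependents ≥ 6: 8 ≥ 6 is true
  NOT state resident: no → true
  enrolled full-time: yes → true
  credits completed ≥ 109: 173 ≥ 109 is true
  declared major ∈ {biology, engineering, history, music}: education is not in the set → false
  essays submitted ≤ 3: 1 ≤ 3 is true
  academic standing = probation: probation == probation is true
  GPA ≥ 1.66: 2.47 ≥ 1.66 is true
  expected family contribution ≥ 31034 USD: 27097 ≥ 31034 is false
  credits completed ≤ 133: 173 ≤ 133 is false
  expected family contribution ≤ 27931 USD: 27097 ≤ 27931 is true
  household dependents ≥ 3: 8 ≥ 3 is true
Combine:
[1] false AND false = false
[2.2] NOT false = true
[2.3] NOT true = false
[2] true AND true AND false = false
[3] true AND true = true
[4] false AND true = false
[5] false AND true AND true = false
[6.1] NOT true = false
[6.2] NOT false = true
[6] false AND true = false
[7.2] NOT true = false
[7.3] NOT true = false
[7] false AND false AND false = false
[root] false OR false OR true OR false OR false OR false OR false = true
Overall: true → awarded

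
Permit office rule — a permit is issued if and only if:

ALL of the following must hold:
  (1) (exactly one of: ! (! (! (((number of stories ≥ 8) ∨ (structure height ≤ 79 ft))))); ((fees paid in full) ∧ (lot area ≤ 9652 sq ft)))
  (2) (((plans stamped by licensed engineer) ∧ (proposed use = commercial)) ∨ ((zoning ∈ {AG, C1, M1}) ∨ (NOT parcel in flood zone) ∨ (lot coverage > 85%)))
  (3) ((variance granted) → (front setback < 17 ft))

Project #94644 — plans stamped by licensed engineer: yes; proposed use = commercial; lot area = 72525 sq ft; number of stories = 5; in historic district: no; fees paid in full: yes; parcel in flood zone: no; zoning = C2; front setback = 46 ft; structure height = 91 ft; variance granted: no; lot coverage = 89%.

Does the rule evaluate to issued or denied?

Atomic conditions:
  number of stories ≥ 8: 5 ≥ 8 is false
  structure height ≤ 79 ft: 91 ≤ 79 is false
  fees paid in full: yes → true
  lot area ≤ 9652 sq ft: 72525 ≤ 9652 is false
  plans stamped by licensed engineer: yes → true
  proposed use = commercial: commercial == commercial is true
  zoning ∈ {AG, C1, M1}: C2 is not in the set → false
  NOT parcel in flood zone: no → true
  lot coverage > 85%: 89 > 85 is true
  variance granted: no → false
  front setback < 17 ft: 46 < 17 is false
Combine:
[1.1.1.1.1] false OR false = false
[1.1.1.1] NOT false = true
[1.1.1] NOT true = false
[1.1] NOT false = true
[1.2] true AND false = false
[1] exactly-one(true, false) = true
[2.1] true AND true = true
[2.2] false OR true OR true = true
[2] true OR true = true
[3] false → false (antecedent false ⇒ implication holds) = true
[root] true AND true AND true = true
Overall: true → issued

Issued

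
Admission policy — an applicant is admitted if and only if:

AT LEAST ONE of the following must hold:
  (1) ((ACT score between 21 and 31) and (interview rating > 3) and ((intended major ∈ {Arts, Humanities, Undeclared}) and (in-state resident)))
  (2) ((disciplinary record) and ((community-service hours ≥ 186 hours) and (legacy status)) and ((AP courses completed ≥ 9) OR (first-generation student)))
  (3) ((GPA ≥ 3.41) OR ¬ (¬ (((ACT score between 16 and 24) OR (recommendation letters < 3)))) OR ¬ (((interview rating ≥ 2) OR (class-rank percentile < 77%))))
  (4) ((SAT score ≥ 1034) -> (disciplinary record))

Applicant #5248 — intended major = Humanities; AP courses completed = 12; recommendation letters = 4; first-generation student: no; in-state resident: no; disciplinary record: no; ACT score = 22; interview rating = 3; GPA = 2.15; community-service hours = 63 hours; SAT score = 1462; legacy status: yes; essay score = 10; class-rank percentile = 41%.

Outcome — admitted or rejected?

Atomic conditions:
  ACT score between 21 and 31: 22 in [21, 31] is true
  interview rating > 3: 3 > 3 is false
  intended major ∈ {Arts, Humanities, Undeclared}: Humanities is in the set → true
  in-state resident: no → false
  disciplinary record: no → false
  community-service hours ≥ 186 hours: 63 ≥ 186 is false
  legacy status: yes → true
  AP courses completed ≥ 9: 12 ≥ 9 is true
  first-generation student: no → false
  GPA ≥ 3.41: 2.15 ≥ 3.41 is false
  ACT score between 16 and 24: 22 in [16, 24] is true
  recommendation letters < 3: 4 < 3 is false
  interview rating ≥ 2: 3 ≥ 2 is true
  class-rank percentile < 77%: 41 < 77 is true
  SAT score ≥ 1034: 1462 ≥ 1034 is true
Combine:
[1.3] true AND false = false
[1] true AND false AND false = false
[2.2] false AND true = false
[2.3] true OR false = true
[2] false AND false AND true = false
[3.2.1.1] true OR false = true
[3.2.1] NOT true = false
[3.2] NOT false = true
[3.3.1] true OR true = true
[3.3] NOT true = false
[3] false OR true OR false = true
[4] true → false = false
[root] false OR false OR true OR false = true
Overall: true → admitted

Admitted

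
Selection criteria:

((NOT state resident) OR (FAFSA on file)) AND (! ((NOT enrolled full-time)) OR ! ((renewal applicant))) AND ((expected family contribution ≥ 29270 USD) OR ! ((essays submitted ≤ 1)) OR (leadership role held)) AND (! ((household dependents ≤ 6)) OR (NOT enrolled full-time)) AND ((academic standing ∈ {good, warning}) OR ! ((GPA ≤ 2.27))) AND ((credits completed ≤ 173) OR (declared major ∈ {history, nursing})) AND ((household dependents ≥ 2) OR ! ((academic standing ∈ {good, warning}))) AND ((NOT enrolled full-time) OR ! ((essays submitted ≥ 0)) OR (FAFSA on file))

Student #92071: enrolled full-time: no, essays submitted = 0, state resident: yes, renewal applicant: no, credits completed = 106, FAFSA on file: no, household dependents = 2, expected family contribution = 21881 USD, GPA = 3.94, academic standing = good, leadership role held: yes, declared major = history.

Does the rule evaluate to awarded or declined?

Atomic conditions:
  NOT state resident: yes → false
  FAFSA on file: no → false
  NOT enrolled full-time: no → true
  renewal applicant: no → false
  expected family contribution ≥ 29270 USD: 21881 ≥ 29270 is false
  essays submitted ≤ 1: 0 ≤ 1 is true
  leadership role held: yes → true
  household dependents ≤ 6: 2 ≤ 6 is true
  academic standing ∈ {good, warning}: good is in the set → true
  GPA ≤ 2.27: 3.94 ≤ 2.27 is false
  credits completed ≤ 173: 106 ≤ 173 is true
  declared major ∈ {history, nursing}: history is in the set → true
  household dependents ≥ 2: 2 ≥ 2 is true
  essays submitted ≥ 0: 0 ≥ 0 is true
Combine:
[1] false OR false = false
[2.1] NOT true = false
[2.2] NOT false = true
[2] false OR true = true
[3.2] NOT true = false
[3] false OR false OR true = true
[4.1] NOT true = false
[4] false OR true = true
[5.2] NOT false = true
[5] true OR true = true
[6] true OR true = true
[7.2] NOT true = false
[7] true OR false = true
[8.2] NOT true = false
[8] true OR false OR false = true
[root] false AND true AND true AND true AND true AND true AND true AND true = false
Overall: false → declined

Declined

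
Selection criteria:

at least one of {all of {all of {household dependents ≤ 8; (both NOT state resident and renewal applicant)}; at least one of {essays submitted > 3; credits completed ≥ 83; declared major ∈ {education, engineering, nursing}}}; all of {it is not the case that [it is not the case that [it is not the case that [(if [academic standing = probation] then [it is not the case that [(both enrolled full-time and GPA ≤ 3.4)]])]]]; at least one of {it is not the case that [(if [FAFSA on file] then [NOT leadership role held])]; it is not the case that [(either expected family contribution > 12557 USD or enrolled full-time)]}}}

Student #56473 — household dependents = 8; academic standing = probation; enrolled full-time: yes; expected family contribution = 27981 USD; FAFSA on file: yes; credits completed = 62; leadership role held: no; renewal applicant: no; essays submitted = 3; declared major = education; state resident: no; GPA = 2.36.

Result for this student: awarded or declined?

Atomic conditions:
  household dependents ≤ 8: 8 ≤ 8 is true
  NOT state resident: no → true
  renewal applicant: no → false
  essays submitted > 3: 3 > 3 is false
  credits completed ≥ 83: 62 ≥ 83 is false
  declared major ∈ {education, engineering, nursing}: education is in the set → true
  academic standing = probation: probation == probation is true
  enrolled full-time: yes → true
  GPA ≤ 3.4: 2.36 ≤ 3.4 is true
  FAFSA on file: yes → true
  NOT leadership role held: no → true
  expected family contribution > 12557 USD: 27981 > 12557 is true
Combine:
[1.1.2] true AND false = false
[1.1] true AND false = false
[1.2] false OR false OR true = true
[1] false AND true = false
[2.1.1.1.1.2.1] true AND true = true
[2.1.1.1.1.2] NOT true = false
[2.1.1.1.1] true → false = false
[2.1.1.1] NOT false = true
[2.1.1] NOT true = false
[2.1] NOT false = true
[2.2.1.1] true → true = true
[2.2.1] NOT true = false
[2.2.2.1] true OR true = true
[2.2.2] NOT true = false
[2.2] false OR false = false
[2] true AND false = false
[root] false OR false = false
Overall: false → declined

Declined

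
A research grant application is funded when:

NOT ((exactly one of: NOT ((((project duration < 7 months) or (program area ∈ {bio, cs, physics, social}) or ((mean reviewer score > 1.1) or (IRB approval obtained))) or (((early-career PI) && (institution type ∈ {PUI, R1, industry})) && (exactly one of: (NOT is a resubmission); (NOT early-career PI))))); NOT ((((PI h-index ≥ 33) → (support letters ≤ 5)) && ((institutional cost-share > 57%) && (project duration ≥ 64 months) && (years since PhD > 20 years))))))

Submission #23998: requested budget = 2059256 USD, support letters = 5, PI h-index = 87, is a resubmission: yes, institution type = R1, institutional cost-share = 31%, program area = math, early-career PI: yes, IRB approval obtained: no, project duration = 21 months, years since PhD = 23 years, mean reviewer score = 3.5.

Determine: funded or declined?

Declined

Atomic conditions:
  project duration < 7 months: 21 < 7 is false
  program area ∈ {bio, cs, physics, social}: math is not in the set → false
  mean reviewer score > 1.1: 3.5 > 1.1 is true
  IRB approval obtained: no → false
  early-career PI: yes → true
  institution type ∈ {PUI, R1, industry}: R1 is in the set → true
  NOT is a resubmission: yes → false
  NOT early-career PI: yes → false
  PI h-index ≥ 33: 87 ≥ 33 is true
  support letters ≤ 5: 5 ≤ 5 is true
  institutional cost-share > 57%: 31 > 57 is false
  project duration ≥ 64 months: 21 ≥ 64 is false
  years since PhD > 20 years: 23 > 20 is true
Combine:
[1.1.1.1.3] true OR false = true
[1.1.1.1] false OR false OR true = true
[1.1.1.2.1] true AND true = true
[1.1.1.2.2] exactly-one(false, false) = false
[1.1.1.2] true AND false = false
[1.1.1] true OR false = true
[1.1] NOT true = false
[1.2.1.1] true → true = true
[1.2.1.2] false AND false AND true = false
[1.2.1] true AND false = false
[1.2] NOT false = true
[1] exactly-one(false, true) = true
[root] NOT true = false
Overall: false → declined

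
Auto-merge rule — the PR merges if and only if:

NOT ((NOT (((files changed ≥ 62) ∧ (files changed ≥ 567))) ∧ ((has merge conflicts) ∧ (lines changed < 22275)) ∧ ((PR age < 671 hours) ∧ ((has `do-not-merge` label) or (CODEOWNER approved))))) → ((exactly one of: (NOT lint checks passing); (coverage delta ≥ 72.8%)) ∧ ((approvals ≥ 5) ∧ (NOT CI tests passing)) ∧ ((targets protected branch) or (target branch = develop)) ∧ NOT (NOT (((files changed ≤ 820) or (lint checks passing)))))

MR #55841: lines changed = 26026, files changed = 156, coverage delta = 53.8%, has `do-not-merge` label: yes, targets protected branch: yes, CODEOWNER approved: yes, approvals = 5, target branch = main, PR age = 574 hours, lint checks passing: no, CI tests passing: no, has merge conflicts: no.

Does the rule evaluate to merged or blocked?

Merged

Atomic conditions:
  files changed ≥ 62: 156 ≥ 62 is true
  files changed ≥ 567: 156 ≥ 567 is false
  has merge conflicts: no → false
  lines changed < 22275: 26026 < 22275 is false
  PR age < 671 hours: 574 < 671 is true
  has `do-not-merge` label: yes → true
  CODEOWNER approved: yes → true
  NOT lint checks passing: no → true
  coverage delta ≥ 72.8%: 53.8 ≥ 72.8 is false
  approvals ≥ 5: 5 ≥ 5 is true
  NOT CI tests passing: no → true
  targets protected branch: yes → true
  target branch = develop: main == develop is false
  files changed ≤ 820: 156 ≤ 820 is true
  lint checks passing: no → false
Combine:
[1.1.1.1] true AND false = false
[1.1.1] NOT false = true
[1.1.2] false AND false = false
[1.1.3.2] true OR true = true
[1.1.3] true AND true = true
[1.1] true AND false AND true = false
[1] NOT false = true
[2.1] exactly-one(true, false) = true
[2.2] true AND true = true
[2.3] true OR false = true
[2.4.1.1] true OR false = true
[2.4.1] NOT true = false
[2.4] NOT false = true
[2] true AND true AND true AND true = true
[root] true → true = true
Overall: true → merged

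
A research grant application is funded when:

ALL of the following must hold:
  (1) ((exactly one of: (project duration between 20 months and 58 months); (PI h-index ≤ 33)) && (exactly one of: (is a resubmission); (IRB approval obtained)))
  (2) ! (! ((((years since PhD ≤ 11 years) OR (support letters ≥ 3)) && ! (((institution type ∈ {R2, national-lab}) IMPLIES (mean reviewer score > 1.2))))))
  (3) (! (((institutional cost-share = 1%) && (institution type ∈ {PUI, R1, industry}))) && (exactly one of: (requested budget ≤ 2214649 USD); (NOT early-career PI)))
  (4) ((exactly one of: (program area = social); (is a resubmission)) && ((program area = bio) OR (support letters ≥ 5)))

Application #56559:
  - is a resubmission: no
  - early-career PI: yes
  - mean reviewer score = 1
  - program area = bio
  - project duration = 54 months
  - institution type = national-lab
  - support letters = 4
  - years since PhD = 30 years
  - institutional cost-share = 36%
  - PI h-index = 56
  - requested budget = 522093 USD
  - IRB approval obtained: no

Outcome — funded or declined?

Atomic conditions:
  project duration between 20 months and 58 months: 54 in [20, 58] is true
  PI h-index ≤ 33: 56 ≤ 33 is false
  is a resubmission: no → false
  IRB approval obtained: no → false
  years since PhD ≤ 11 years: 30 ≤ 11 is false
  support letters ≥ 3: 4 ≥ 3 is true
  institution type ∈ {R2, national-lab}: national-lab is in the set → true
  mean reviewer score > 1.2: 1 > 1.2 is false
  institutional cost-share = 1%: 36 == 1 is false
  institution type ∈ {PUI, R1, industry}: national-lab is not in the set → false
  requested budget ≤ 2214649 USD: 522093 ≤ 2214649 is true
  NOT early-career PI: yes → false
  program area = social: bio == social is false
  program area = bio: bio == bio is true
  support letters ≥ 5: 4 ≥ 5 is false
Combine:
[1.1] exactly-one(true, false) = true
[1.2] exactly-one(false, false) = false
[1] true AND false = false
[2.1.1.1] false OR true = true
[2.1.1.2.1] true → false = false
[2.1.1.2] NOT false = true
[2.1.1] true AND true = true
[2.1] NOT true = false
[2] NOT false = true
[3.1.1] false AND false = false
[3.1] NOT false = true
[3.2] exactly-one(true, false) = true
[3] true AND true = true
[4.1] exactly-one(false, false) = false
[4.2] true OR false = true
[4] false AND true = false
[root] false AND true AND true AND false = false
Overall: false → declined

Declined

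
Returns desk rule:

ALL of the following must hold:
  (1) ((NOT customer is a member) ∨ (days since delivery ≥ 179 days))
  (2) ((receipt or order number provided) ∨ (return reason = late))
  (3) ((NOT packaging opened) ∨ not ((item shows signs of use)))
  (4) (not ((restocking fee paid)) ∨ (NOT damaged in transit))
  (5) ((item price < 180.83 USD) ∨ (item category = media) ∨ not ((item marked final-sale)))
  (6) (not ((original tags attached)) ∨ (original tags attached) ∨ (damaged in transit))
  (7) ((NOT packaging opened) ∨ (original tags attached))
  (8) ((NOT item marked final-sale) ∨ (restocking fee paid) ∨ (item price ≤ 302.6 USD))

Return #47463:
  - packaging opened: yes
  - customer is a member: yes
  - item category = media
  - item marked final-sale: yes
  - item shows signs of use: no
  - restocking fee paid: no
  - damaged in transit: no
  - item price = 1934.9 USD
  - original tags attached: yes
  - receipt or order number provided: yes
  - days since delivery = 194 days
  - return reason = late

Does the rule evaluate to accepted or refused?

Atomic conditions:
  NOT customer is a member: yes → false
  days since delivery ≥ 179 days: 194 ≥ 179 is true
  receipt or order number provided: yes → true
  return reason = late: late == late is true
  NOT packaging opened: yes → false
  item shows signs of use: no → false
  restocking fee paid: no → false
  NOT damaged in transit: no → true
  item price < 180.83 USD: 1934.9 < 180.83 is false
  item category = media: media == media is true
  item marked final-sale: yes → true
  original tags attached: yes → true
  damaged in transit: no → false
  NOT item marked final-sale: yes → false
  item price ≤ 302.6 USD: 1934.9 ≤ 302.6 is false
Combine:
[1] false OR true = true
[2] true OR true = true
[3.2] NOT false = true
[3] false OR true = true
[4.1] NOT false = true
[4] true OR true = true
[5.3] NOT true = false
[5] false OR true OR false = true
[6.1] NOT true = false
[6] false OR true OR false = true
[7] false OR true = true
[8] false OR false OR false = false
[root] true AND true AND true AND true AND true AND true AND true AND false = false
Overall: false → refused

Refused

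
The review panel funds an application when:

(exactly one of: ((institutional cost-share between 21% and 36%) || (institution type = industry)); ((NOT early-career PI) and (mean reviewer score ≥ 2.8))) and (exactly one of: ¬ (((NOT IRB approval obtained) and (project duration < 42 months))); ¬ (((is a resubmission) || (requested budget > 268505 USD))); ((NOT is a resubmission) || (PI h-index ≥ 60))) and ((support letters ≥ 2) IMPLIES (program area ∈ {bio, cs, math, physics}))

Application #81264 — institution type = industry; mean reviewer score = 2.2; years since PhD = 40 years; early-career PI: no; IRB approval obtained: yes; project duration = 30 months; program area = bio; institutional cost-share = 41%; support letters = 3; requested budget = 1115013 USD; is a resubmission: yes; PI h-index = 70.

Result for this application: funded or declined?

Atomic conditions:
  institutional cost-share between 21% and 36%: 41 in [21, 36] is false
  institution type = industry: industry == industry is true
  NOT early-career PI: no → true
  mean reviewer score ≥ 2.8: 2.2 ≥ 2.8 is false
  NOT IRB approval obtained: yes → false
  project duration < 42 months: 30 < 42 is true
  is a resubmission: yes → true
  requested budget > 268505 USD: 1115013 > 268505 is true
  NOT is a resubmission: yes → false
  PI h-index ≥ 60: 70 ≥ 60 is true
  support letters ≥ 2: 3 ≥ 2 is true
  program area ∈ {bio, cs, math, physics}: bio is in the set → true
Combine:
[1.1] false OR true = true
[1.2] true AND false = false
[1] exactly-one(true, false) = true
[2.1.1] false AND true = false
[2.1] NOT false = true
[2.2.1] true OR true = true
[2.2] NOT true = false
[2.3] false OR true = true
[2] exactly-one(true, false, true) = false
[3] true → true = true
[root] true AND false AND true = false
Overall: false → declined

Declined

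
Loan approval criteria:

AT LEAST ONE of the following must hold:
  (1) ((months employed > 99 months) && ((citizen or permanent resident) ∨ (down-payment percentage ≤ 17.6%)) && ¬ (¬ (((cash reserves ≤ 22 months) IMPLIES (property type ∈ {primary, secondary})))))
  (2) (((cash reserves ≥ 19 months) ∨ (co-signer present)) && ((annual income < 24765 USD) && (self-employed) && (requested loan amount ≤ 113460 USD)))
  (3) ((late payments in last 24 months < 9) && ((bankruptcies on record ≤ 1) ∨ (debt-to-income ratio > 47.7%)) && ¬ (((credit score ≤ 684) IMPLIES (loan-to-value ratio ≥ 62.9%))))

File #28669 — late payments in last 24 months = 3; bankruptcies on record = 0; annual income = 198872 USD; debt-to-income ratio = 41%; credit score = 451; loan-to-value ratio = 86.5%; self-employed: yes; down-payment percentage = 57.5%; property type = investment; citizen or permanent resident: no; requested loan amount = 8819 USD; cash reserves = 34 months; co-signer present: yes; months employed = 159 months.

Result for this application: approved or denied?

Denied

Atomic conditions:
  months employed > 99 months: 159 > 99 is true
  citizen or permanent resident: no → false
  down-payment percentage ≤ 17.6%: 57.5 ≤ 17.6 is false
  cash reserves ≤ 22 months: 34 ≤ 22 is false
  property type ∈ {primary, secondary}: investment is not in the set → false
  cash reserves ≥ 19 months: 34 ≥ 19 is true
  co-signer present: yes → true
  annual income < 24765 USD: 198872 < 24765 is false
  self-employed: yes → true
  requested loan amount ≤ 113460 USD: 8819 ≤ 113460 is true
  late payments in last 24 months < 9: 3 < 9 is true
  bankruptcies on record ≤ 1: 0 ≤ 1 is true
  debt-to-income ratio > 47.7%: 41 > 47.7 is false
  credit score ≤ 684: 451 ≤ 684 is true
  loan-to-value ratio ≥ 62.9%: 86.5 ≥ 62.9 is true
Combine:
[1.2] false OR false = false
[1.3.1.1] false → false (antecedent false ⇒ implication holds) = true
[1.3.1] NOT true = false
[1.3] NOT false = true
[1] true AND false AND true = false
[2.1] true OR true = true
[2.2] false AND true AND true = false
[2] true AND false = false
[3.2] true OR false = true
[3.3.1] true → true = true
[3.3] NOT true = false
[3] true AND true AND false = false
[root] false OR false OR false = false
Overall: false → denied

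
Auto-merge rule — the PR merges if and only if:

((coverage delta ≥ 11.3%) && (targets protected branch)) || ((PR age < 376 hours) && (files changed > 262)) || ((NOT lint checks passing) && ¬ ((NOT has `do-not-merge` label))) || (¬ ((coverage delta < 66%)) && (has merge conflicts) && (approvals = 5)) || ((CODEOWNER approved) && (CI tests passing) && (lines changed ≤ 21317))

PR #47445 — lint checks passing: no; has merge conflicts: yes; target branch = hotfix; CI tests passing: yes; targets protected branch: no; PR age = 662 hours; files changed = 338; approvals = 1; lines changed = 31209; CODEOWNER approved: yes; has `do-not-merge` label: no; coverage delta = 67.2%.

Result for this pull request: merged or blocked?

Blocked

Atomic conditions:
  coverage delta ≥ 11.3%: 67.2 ≥ 11.3 is true
  targets protected branch: no → false
  PR age < 376 hours: 662 < 376 is false
  files changed > 262: 338 > 262 is true
  NOT lint checks passing: no → true
  NOT has `do-not-merge` label: no → true
  coverage delta < 66%: 67.2 < 66 is false
  has merge conflicts: yes → true
  approvals = 5: 1 == 5 is false
  CODEOWNER approved: yes → true
  CI tests passing: yes → true
  lines changed ≤ 21317: 31209 ≤ 21317 is false
Combine:
[1] true AND false = false
[2] false AND true = false
[3.2] NOT true = false
[3] true AND false = false
[4.1] NOT false = true
[4] true AND true AND false = false
[5] true AND true AND false = false
[root] false OR false OR false OR false OR false = false
Overall: false → blocked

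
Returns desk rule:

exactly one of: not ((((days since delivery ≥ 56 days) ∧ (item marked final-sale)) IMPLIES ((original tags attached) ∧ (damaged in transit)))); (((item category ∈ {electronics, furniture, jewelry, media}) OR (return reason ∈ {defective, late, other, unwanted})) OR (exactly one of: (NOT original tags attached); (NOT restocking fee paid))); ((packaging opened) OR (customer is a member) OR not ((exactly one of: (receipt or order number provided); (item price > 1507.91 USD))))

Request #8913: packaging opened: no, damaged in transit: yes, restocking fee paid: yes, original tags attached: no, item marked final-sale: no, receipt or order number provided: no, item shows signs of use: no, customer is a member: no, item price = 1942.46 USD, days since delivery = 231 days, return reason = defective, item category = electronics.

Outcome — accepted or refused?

Atomic conditions:
  days since delivery ≥ 56 days: 231 ≥ 56 is true
  item marked final-sale: no → false
  original tags attached: no → false
  damaged in transit: yes → true
  item category ∈ {electronics, furniture, jewelry, media}: electronics is in the set → true
  return reason ∈ {defective, late, other, unwanted}: defective is in the set → true
  NOT original tags attached: no → true
  NOT restocking fee paid: yes → false
  packaging opened: no → false
  customer is a member: no → false
  receipt or order number provided: no → false
  item price > 1507.91 USD: 1942.46 > 1507.91 is true
Combine:
[1.1.1] true AND false = false
[1.1.2] false AND true = false
[1.1] false → false (antecedent false ⇒ implication holds) = true
[1] NOT true = false
[2.1] true OR true = true
[2.2] exactly-one(true, false) = true
[2] true OR true = true
[3.3.1] exactly-one(false, true) = true
[3.3] NOT true = false
[3] false OR false OR false = false
[root] exactly-one(false, true, false) = true
Overall: true → accepted

Accepted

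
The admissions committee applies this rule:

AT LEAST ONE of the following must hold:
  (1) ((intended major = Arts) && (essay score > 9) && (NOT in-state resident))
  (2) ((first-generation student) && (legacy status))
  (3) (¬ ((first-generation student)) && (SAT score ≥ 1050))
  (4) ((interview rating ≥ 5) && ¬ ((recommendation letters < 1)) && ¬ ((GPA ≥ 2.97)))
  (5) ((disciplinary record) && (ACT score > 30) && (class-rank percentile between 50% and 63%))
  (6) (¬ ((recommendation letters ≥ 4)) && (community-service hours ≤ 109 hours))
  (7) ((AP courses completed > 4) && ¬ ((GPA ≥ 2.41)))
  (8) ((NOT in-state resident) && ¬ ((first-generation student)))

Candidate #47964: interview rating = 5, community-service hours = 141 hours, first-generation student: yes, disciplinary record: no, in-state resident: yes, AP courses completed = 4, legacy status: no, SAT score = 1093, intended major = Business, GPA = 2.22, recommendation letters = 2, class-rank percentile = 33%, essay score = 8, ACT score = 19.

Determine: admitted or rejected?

Atomic conditions:
  intended major = Arts: Business == Arts is false
  essay score > 9: 8 > 9 is false
  NOT in-state resident: yes → false
  first-generation student: yes → true
  legacy status: no → false
  SAT score ≥ 1050: 1093 ≥ 1050 is true
  interview rating ≥ 5: 5 ≥ 5 is true
  recommendation letters < 1: 2 < 1 is false
  GPA ≥ 2.97: 2.22 ≥ 2.97 is false
  disciplinary record: no → false
  ACT score > 30: 19 > 30 is false
  class-rank percentile between 50% and 63%: 33 in [50, 63] is false
  recommendation letters ≥ 4: 2 ≥ 4 is false
  community-service hours ≤ 109 hours: 141 ≤ 109 is false
  AP courses completed > 4: 4 > 4 is false
  GPA ≥ 2.41: 2.22 ≥ 2.41 is false
Combine:
[1] false AND false AND false = false
[2] true AND false = false
[3.1] NOT true = false
[3] false AND true = false
[4.2] NOT false = true
[4.3] NOT false = true
[4] true AND true AND true = true
[5] false AND false AND false = false
[6.1] NOT false = true
[6] true AND false = false
[7.2] NOT false = true
[7] false AND true = false
[8.2] NOT true = false
[8] false AND false = false
[root] false OR false OR false OR true OR false OR false OR false OR false = true
Overall: true → admitted

Admitted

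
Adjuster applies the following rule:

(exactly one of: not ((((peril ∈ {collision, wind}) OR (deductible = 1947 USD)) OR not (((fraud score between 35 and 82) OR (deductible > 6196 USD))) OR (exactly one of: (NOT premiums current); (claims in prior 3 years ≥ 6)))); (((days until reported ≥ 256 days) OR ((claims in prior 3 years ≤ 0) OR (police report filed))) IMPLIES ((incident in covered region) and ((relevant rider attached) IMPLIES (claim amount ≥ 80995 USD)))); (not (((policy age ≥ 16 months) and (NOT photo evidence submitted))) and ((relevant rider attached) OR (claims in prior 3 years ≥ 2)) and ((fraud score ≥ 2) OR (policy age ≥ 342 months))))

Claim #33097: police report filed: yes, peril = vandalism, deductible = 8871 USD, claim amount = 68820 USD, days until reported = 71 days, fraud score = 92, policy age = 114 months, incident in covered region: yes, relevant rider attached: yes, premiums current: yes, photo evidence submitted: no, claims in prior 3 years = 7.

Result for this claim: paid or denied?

Atomic conditions:
  peril ∈ {collision, wind}: vandalism is not in the set → false
  deductible = 1947 USD: 8871 == 1947 is false
  fraud score between 35 and 82: 92 in [35, 82] is false
  deductible > 6196 USD: 8871 > 6196 is true
  NOT premiums current: yes → false
  claims in prior 3 years ≥ 6: 7 ≥ 6 is true
  days until reported ≥ 256 days: 71 ≥ 256 is false
  claims in prior 3 years ≤ 0: 7 ≤ 0 is false
  police report filed: yes → true
  incident in covered region: yes → true
  relevant rider attached: yes → true
  claim amount ≥ 80995 USD: 68820 ≥ 80995 is false
  policy age ≥ 16 months: 114 ≥ 16 is true
  NOT photo evidence submitted: no → true
  claims in prior 3 years ≥ 2: 7 ≥ 2 is true
  fraud score ≥ 2: 92 ≥ 2 is true
  policy age ≥ 342 months: 114 ≥ 342 is false
Combine:
[1.1.1] false OR false = false
[1.1.2.1] false OR true = true
[1.1.2] NOT true = false
[1.1.3] exactly-one(false, true) = true
[1.1] false OR false OR true = true
[1] NOT true = false
[2.1.2] false OR true = true
[2.1] false OR true = true
[2.2.2] true → false = false
[2.2] true AND false = false
[2] true → false = false
[3.1.1] true AND true = true
[3.1] NOT true = false
[3.2] true OR true = true
[3.3] true OR false = true
[3] false AND true AND true = false
[root] exactly-one(false, false, false) = false
Overall: false → denied

Denied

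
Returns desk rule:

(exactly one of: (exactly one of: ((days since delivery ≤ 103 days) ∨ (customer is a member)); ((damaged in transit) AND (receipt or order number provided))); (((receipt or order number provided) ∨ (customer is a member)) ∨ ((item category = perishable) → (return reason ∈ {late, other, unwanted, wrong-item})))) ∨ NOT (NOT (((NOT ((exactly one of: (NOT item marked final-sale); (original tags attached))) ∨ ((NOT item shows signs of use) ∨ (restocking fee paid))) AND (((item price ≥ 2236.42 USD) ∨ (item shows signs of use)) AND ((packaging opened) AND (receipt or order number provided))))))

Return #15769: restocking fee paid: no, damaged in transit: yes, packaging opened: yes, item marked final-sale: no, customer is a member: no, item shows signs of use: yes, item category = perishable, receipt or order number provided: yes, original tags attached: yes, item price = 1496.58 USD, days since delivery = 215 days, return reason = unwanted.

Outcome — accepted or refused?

Accepted

Atomic conditions:
  days since delivery ≤ 103 days: 215 ≤ 103 is false
  customer is a member: no → false
  damaged in transit: yes → true
  receipt or order number provided: yes → true
  item category = perishable: perishable == perishable is true
  return reason ∈ {late, other, unwanted, wrong-item}: unwanted is in the set → true
  NOT item marked final-sale: no → true
  original tags attached: yes → true
  NOT item shows signs of use: yes → false
  restocking fee paid: no → false
  item price ≥ 2236.42 USD: 1496.58 ≥ 2236.42 is false
  item shows signs of use: yes → true
  packaging opened: yes → true
Combine:
[1.1.1] false OR false = false
[1.1.2] true AND true = true
[1.1] exactly-one(false, true) = true
[1.2.1] true OR false = true
[1.2.2] true → true = true
[1.2] true OR true = true
[1] exactly-one(true, true) = false
[2.1.1.1.1.1] exactly-one(true, true) = false
[2.1.1.1.1] NOT false = true
[2.1.1.1.2] false OR false = false
[2.1.1.1] true OR false = true
[2.1.1.2.1] false OR true = true
[2.1.1.2.2] true AND true = true
[2.1.1.2] true AND true = true
[2.1.1] true AND true = true
[2.1] NOT true = false
[2] NOT false = true
[root] false OR true = true
Overall: true → accepted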